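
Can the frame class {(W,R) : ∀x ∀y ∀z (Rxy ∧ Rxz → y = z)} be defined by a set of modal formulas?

The condition is partial functionality. A defining modal formula is ◇p → □p.
Suppose ◇p→□p is valid. Take Rxy, Rxz and set V(p)={y}. Then ◇p at x, so □p at x, so p at z, i.e. z=y.

Yes — defined by ◇p → □p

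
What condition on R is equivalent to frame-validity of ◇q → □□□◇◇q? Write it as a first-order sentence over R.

This is a Sahlqvist (Geach-type) schema ◇^1□^0q → □^3◇^2q.
First-order correspondent: ∀x ∀y ∀z ((xRy ∧ xR³z) → ∃w (y = w ∧ zR²w)).

∀x ∀y ∀z ((xRy ∧ xR³z) → ∃w (y = w ∧ zR²w))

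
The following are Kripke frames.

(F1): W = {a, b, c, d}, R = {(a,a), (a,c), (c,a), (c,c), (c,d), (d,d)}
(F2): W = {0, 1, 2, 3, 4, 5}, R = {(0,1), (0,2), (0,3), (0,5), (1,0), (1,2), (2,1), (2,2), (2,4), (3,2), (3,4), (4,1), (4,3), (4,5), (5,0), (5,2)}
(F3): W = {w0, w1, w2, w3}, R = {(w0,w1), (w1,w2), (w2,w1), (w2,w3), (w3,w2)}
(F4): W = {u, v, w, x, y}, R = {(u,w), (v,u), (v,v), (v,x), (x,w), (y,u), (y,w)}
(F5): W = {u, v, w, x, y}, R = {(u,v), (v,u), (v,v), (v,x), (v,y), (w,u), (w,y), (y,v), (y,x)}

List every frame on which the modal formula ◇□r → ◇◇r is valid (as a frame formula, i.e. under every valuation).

(F1), (F2), (F3)

Frame correspondent (Sahlqvist): ∀x ∀y (xRy → ∃w (yRw ∧ xR²w)) — i.e. a generalized confluence (Geach) condition.
(F1): ✓.
(F2): ✓.
(F3): ✓.
(F4): fails — uRw but no t with wRt and uR²t.
(F5): fails — vRx but no t with xRt and vR²t.
Valid on: (F1), (F2), (F3).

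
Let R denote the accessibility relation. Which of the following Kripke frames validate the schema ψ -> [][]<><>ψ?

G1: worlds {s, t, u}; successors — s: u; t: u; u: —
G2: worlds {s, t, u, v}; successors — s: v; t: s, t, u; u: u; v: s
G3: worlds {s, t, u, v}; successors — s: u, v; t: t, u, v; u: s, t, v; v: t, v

G1

The schema corresponds to a generalized confluence (Geach) condition: forall x forall z (x R^2 z -> exists w (x = w & z R^2 w)).
G1: holds.
G2: fails — tR²s but no w with t=w and sR²w.
G3: fails — sR²v but no w with s=w and vR²w.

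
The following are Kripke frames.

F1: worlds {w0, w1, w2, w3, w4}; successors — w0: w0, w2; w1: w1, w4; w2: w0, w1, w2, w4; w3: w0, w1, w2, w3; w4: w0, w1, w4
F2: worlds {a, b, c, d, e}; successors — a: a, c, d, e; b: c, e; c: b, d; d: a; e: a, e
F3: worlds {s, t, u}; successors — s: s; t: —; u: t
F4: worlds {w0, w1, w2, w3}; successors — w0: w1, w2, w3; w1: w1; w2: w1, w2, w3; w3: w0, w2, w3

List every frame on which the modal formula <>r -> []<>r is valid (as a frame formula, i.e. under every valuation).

Frame correspondent (Sahlqvist): forall x forall y forall z (Rxy & Rxz -> Ryz) — i.e. the Euclidean property.
F1: fails — Rw2w4 and Rw2w2 but not Rw4w2.
F2: fails — Rae and Rac but not Rec.
F3: fails — Rut and Rut but not Rtt.
F4: fails — Rw0w1 and Rw0w2 but not Rw1w2.

none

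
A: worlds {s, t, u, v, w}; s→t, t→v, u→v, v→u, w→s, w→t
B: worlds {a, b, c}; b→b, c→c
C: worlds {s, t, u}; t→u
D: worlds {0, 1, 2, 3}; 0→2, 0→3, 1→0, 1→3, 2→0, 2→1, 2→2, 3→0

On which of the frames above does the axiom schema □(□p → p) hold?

Frame correspondent (Sahlqvist): ∀x ∀y (Rxy → Ryy) — i.e. shift-reflexivity.
A: fails — Ruv but not Rvv.
B: holds.
C: fails — Rtu but not Ruu.
D: fails — R10 but not R00.

B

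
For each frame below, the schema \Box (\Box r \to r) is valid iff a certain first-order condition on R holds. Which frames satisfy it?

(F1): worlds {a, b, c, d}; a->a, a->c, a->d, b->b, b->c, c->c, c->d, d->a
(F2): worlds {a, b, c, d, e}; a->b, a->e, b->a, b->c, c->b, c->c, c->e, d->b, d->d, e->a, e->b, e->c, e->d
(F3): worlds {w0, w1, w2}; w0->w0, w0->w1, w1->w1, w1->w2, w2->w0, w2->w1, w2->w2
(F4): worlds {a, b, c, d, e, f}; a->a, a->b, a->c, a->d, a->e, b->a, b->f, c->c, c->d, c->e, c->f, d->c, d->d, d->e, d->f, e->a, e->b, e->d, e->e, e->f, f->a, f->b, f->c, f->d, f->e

(F3)

This is the axiom for shift-reflexivity; its first-order frame correspondent is \forall x \forall y (Rxy \to Ryy).
(F1): fails — Rcd but not Rdd.
(F2): fails — Reb but not Rbb.
(F3): ✓.
(F4): fails — Rdf but not Rff.
Valid on: (F3).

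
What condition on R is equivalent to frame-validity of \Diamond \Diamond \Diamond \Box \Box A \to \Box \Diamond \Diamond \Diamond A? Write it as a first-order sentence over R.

This is a Sahlqvist (Geach-type) schema ◇^3□^2A → □^1◇^3A.
Minimal-valuation argument: fix x; take any y with xR^3y and any z with xR^1z. Set V(A) to the set of worlds R-reachable from y in exactly 2 steps. Then □^2A holds at y, so the antecedent holds at x; validity forces ◇^3A at z, giving a w with zR^3w and yR^2w.
First-order correspondent: \forall x \forall y \forall z ((x R^3 y \wedge xRz) \to \exists w (y R^2 w \wedge z R^3 w)).

\forall x \forall y \forall z ((x R^3 y \wedge xRz) \to \exists w (y R^2 w \wedge z R^3 w))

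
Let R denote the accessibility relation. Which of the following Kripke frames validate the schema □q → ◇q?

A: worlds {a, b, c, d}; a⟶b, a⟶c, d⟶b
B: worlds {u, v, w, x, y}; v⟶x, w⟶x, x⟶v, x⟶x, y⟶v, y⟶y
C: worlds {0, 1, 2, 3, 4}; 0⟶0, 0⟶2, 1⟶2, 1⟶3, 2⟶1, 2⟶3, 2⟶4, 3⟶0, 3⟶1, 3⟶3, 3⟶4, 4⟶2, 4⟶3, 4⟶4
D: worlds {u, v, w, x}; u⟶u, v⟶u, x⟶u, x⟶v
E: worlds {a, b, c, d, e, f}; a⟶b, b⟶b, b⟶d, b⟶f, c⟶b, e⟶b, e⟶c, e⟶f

C

Frame correspondent (Sahlqvist): ∀x ∃y Rxy — i.e. seriality.
A: fails — world b has no successor.
B: fails — world u has no successor.
C: condition met.
D: fails — world w has no successor.
E: fails — world d has no successor.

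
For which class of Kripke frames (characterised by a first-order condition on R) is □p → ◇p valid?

seriality

This schema is the D axiom.
Its frame correspondent is seriality — ∀x ∃y Rxy.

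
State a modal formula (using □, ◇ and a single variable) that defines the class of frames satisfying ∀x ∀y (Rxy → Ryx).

A defining formula is p → □◇p (the B axiom).
Suppose p→□◇p is valid. Take Rxy and set V(p)={x}. Then p at x, so □◇p at x, so ◇p at y, so some z with Ryz has p; z=x, i.e. Ryx.

p → □◇p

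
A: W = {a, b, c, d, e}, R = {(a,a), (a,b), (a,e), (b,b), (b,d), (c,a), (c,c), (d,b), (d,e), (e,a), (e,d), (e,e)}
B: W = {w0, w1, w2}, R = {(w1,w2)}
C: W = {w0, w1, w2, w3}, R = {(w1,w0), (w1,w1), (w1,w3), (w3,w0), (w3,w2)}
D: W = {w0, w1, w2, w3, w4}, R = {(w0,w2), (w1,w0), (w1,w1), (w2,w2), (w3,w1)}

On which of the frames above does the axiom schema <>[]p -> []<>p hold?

Frame correspondent (Sahlqvist): forall x forall y forall z (Rxy & Rxz -> exists w (Ryw & Rzw)) — i.e. convergence.
A: holds.
B: fails — Rw1w2 and Rw1w2 but w2 and w2 have no common successor.
C: fails — Rw1w1 and Rw1w0 but w1 and w0 have no common successor.
D: fails — Rw1w1 and Rw1w0 but w1 and w0 have no common successor.

A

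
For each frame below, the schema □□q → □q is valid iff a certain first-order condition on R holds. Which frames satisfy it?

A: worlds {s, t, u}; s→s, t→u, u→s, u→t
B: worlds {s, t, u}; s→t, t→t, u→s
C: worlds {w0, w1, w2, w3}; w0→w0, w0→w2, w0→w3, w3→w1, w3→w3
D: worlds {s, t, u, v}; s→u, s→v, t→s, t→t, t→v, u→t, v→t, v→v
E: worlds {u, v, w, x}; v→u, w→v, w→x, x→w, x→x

Frame correspondent (Sahlqvist): ∀x ∀y (Rxy → ∃z (Rxz ∧ Rzy)) — i.e. density.
A: fails — Rut but no z with Ruz and Rzt.
B: fails — Rus but no z with Ruz and Rzs.
C: condition met.
D: fails — Rsu but no z with Rsz and Rzu.
E: fails — Rvu but no z with Rvz and Rzu.
Valid on: C.

C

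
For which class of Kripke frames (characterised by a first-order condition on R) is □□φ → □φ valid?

Suppose □□φ→□φ is valid. Take Rxy and set V(φ)={w : xR²w}. Then □□φ at x, so □φ at x, so φ at y, i.e. ∃z(Rxz∧Rzy).
Conversely, any frame satisfying ∀x ∀y (Rxy → ∃z (Rxz ∧ Rzy)) validates the schema.
Frame condition: ∀x ∀y (Rxy → ∃z (Rxz ∧ Rzy)).

density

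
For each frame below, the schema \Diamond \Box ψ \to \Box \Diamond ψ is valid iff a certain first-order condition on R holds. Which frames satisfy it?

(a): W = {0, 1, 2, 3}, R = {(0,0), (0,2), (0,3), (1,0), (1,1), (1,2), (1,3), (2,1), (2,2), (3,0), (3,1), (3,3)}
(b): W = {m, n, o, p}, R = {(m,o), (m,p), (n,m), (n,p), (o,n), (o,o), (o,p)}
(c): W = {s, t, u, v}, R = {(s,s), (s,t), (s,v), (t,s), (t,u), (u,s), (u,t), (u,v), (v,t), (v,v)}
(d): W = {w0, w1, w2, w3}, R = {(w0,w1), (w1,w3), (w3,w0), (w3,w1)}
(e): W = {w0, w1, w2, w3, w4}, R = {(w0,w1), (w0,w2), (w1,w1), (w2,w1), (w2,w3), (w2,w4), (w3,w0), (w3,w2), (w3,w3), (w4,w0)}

This is the axiom for convergence; its first-order frame correspondent is \forall x \forall y \forall z (Rxy \wedge Rxz \to \exists w (Ryw \wedge Rzw)).
(a): ✓.
(b): fails — Rmo and Rmp but o and p have no common successor.
(c): fails — Rsv and Rst but v and t have no common successor.
(d): fails — Rw3w1 and Rw3w0 but w1 and w0 have no common successor.
(e): fails — Rw2w4 and Rw2w1 but w4 and w1 have no common successor.
Valid on: (a).

(a)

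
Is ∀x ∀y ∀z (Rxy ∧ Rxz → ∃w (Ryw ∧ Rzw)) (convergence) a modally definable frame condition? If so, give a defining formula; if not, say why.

Yes — defined by ◇□r → □◇r

This is a Sahlqvist condition; the .2 axiom ◇□r → □◇r defines it.
Suppose ◇□r→□◇r is valid. Take Rxy, Rxz and set V(r)={w : Ryw}. Then □r at y so ◇□r at x, so □◇r at x, so ◇r at z, giving w with Rzw and Ryw.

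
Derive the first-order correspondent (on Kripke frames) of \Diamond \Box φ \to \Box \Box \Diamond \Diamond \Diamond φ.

This is a Sahlqvist (Geach-type) schema ◇^1□^1φ → □^2◇^3φ.
First-order correspondent: \forall x \forall y \forall z ((xRy \wedge x R^2 z) \to \exists w (yRw \wedge z R^3 w)).

\forall x \forall y \forall z ((xRy \wedge x R^2 z) \to \exists w (yRw \wedge z R^3 w))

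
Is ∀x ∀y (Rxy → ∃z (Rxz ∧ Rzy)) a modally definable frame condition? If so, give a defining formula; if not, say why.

The condition is density. A defining modal formula is □□p → □p.

Yes, by □□p → □p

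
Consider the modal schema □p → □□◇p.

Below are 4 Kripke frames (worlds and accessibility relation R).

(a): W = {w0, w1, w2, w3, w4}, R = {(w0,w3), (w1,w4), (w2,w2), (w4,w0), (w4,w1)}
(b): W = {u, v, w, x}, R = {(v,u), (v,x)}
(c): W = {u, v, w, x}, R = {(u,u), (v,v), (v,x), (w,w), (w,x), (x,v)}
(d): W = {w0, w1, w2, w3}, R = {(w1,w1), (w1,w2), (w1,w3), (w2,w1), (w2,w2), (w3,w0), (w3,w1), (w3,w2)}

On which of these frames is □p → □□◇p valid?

(b)

This is the axiom for a generalized confluence (Geach) condition; its first-order frame correspondent is ∀x ∀z (xR²z → ∃w (xRw ∧ zRw)).
(a): fails — w1R²w0 but no w with w1Rw and w0Rw.
(b): condition met.
(c): fails — wR²x but no t with wRt and xRt.
(d): fails — w1R²w0 but no w with w1Rw and w0Rw.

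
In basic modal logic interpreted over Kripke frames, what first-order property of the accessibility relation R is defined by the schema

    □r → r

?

Reflexivity

This is the T axiom.
Its frame correspondent is reflexivity — ∀x Rxx.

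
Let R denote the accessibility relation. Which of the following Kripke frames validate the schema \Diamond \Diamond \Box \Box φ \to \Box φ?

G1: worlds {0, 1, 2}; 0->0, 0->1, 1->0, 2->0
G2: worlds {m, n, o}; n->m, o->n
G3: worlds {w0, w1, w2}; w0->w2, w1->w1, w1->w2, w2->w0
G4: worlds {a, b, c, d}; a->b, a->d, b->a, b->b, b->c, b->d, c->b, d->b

Frame correspondent (Sahlqvist): \forall x \forall y \forall z ((x R^2 y \wedge xRz) \to \exists w (y R^2 w \wedge z = w)) — i.e. a generalized confluence (Geach) condition.
G1: ✓.
G2: fails — oR²m, oRn but no w with mR²w and n=w.
G3: fails — w0R²w0, w0Rw2 but no w with w0R²w and w2=w.
G4: ✓.
Valid on: G1, G4.

G1, G4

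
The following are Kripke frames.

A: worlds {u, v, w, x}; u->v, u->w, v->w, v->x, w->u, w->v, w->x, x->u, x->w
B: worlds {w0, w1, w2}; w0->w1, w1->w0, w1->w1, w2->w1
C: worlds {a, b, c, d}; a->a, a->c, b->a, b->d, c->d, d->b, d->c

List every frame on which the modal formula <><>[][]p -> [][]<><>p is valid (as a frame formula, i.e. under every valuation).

A, B

The schema corresponds to a generalized confluence (Geach) condition: forall x forall y forall z ((x R^2 y & x R^2 z) -> exists w (y R^2 w & z R^2 w)).
A: holds.
B: holds.
C: fails — aR²c, aR²d but no w with cR²w and dR²w.
Valid on: A, B.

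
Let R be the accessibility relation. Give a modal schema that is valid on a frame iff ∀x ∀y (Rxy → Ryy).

The condition is shift-reflexivity. The T□ schema □(□r → r) defines it.
Suppose □(□r→r) is valid. Take Rxy and set V(r)={w : Ryw}. Then at y, □r holds; since □(□r→r) at x, □r→r at y, so r at y, i.e. Ryy.

□(□r → r)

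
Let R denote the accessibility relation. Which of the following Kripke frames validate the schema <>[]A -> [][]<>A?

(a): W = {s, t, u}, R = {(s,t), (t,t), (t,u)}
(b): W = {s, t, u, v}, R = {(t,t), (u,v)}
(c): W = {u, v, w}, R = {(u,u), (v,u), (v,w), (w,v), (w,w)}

(b)

This is the axiom for a generalized confluence (Geach) condition; its first-order frame correspondent is forall x forall y forall z ((xRy & x R^2 z) -> exists w (yRw & zRw)).
(a): fails — sRt, sR²u but no w with tRw and uRw.
(b): holds.
(c): fails — vRu, vR²w but no t with uRt and wRt.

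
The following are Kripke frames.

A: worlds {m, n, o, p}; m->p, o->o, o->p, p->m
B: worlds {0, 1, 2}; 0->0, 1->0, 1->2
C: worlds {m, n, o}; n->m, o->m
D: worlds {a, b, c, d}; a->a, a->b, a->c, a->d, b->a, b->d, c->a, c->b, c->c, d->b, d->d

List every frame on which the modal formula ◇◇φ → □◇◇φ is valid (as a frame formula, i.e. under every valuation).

C

This is the axiom for a generalized confluence (Geach) condition; its first-order frame correspondent is ∀x ∀y ∀z ((xR²y ∧ xRz) → ∃w (y = w ∧ zR²w)).
A: fails — mR²m, mRp but no w with m=w and pR²w.
B: fails — 1R²0, 1R2 but no w with 0=w and 2R²w.
C: holds.
D: fails — aR²c, aRd but no w with c=w and dR²w.
Valid on: C.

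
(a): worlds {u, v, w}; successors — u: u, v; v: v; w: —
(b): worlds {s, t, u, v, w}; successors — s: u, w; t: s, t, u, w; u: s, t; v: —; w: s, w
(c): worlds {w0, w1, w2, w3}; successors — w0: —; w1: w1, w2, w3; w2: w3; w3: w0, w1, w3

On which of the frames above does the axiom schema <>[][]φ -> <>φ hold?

This is the axiom for a generalized confluence (Geach) condition; its first-order frame correspondent is forall x forall y (xRy -> exists w (y R^2 w & xRw)).
(a): satisfies the condition.
(b): satisfies the condition.
(c): fails — w3Rw0 but no w with w0R²w and w3Rw.

(a), (b)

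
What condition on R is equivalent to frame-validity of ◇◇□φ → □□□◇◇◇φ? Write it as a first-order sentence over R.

This is a Sahlqvist (Geach-type) schema ◇^2□^1φ → □^3◇^3φ.
Minimal-valuation argument: fix x; take any y with xR^2y and any z with xR^3z. Set V(φ) to the set of worlds R-reachable from y in exactly 1 step. Then □^1φ holds at y, so the antecedent holds at x; validity forces ◇^3φ at z, giving a w with zR^3w and yR^1w.
First-order correspondent: ∀x ∀y ∀z ((xR²y ∧ xR³z) → ∃w (yRw ∧ zR³w)).

∀x ∀y ∀z ((xR²y ∧ xR³z) → ∃w (yRw ∧ zR³w))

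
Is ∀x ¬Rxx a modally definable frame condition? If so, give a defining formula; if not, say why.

If a class were modally definable it would be closed under surjective bounded morphisms (Goldblatt–Thomason).
The 2-cycle (worlds s,t with s→t→s) is irreflexive, and the map sending every world to a single reflexive point • is a surjective bounded morphism (forth: every edge maps to (•,•); back: every world has a successor). So any modal formula valid on the 2-cycle is also valid on the reflexive point, which is not irreflexive.
So no modal formula (or set of formulas) defines exactly the irreflexive frames.

No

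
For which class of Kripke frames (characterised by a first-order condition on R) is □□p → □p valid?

density: ∀x ∀y (Rxy → ∃z (Rxz ∧ Rzy))

Suppose □□p→□p is valid. Take Rxy and set V(p)={w : xR²w}. Then □□p at x, so □p at x, so p at y, i.e. ∃z(Rxz∧Rzy).
Conversely, any frame satisfying ∀x ∀y (Rxy → ∃z (Rxz ∧ Rzy)) validates the schema.
So the correspondent is density.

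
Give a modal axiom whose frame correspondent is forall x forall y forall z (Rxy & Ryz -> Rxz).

□r → □□r

A defining formula is □r → □□r (the 4 axiom).
Suppose □r→□□r is valid. Take Rxy, Ryz and set V(r)={w : Rxw}. Then □r at x, so □□r at x, so □r at y, so r at z, i.e. Rxz.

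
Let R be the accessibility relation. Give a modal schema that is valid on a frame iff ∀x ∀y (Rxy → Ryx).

A defining formula is ψ → □◇ψ (the B axiom).
Suppose ψ→□◇ψ is valid. Take Rxy and set V(ψ)={x}. Then ψ at x, so □◇ψ at x, so ◇ψ at y, so some z with Ryz has ψ; z=x, i.e. Ryx.

ψ → □◇ψ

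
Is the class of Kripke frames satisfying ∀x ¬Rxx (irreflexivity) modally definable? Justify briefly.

No — not modally definable

If a class were modally definable it would be closed under surjective bounded morphisms (Goldblatt–Thomason).
The 4-cycle (worlds w0,w1,w2,w3 with w0→w1→w2→w3→w0) is irreflexive, and the map sending every world to a single reflexive point • is a surjective bounded morphism (forth: every edge maps to (•,•); back: every world has a successor). So any modal formula valid on the 4-cycle is also valid on the reflexive point, which is not irreflexive.
So the class is not modally definable.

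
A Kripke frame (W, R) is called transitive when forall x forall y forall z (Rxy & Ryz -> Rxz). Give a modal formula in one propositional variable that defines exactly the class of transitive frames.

□ψ → □□ψ

A defining formula is □ψ → □□ψ (the 4 axiom).
Suppose □ψ→□□ψ is valid. Take Rxy, Ryz and set V(ψ)={w : Rxw}. Then □ψ at x, so □□ψ at x, so □ψ at y, so ψ at z, i.e. Rxz.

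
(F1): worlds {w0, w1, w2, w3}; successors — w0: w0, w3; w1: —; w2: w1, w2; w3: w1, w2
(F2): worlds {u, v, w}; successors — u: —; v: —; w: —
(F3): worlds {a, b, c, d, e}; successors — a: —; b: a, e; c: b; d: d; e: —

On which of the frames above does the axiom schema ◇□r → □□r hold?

Frame correspondent (Sahlqvist): ∀x ∀y ∀z ((xRy ∧ xR²z) → ∃w (yRw ∧ z = w)) — i.e. a generalized confluence (Geach) condition.
(F1): fails — w0Rw0, w0R²w1 but no w with w0Rw and w1=w.
(F2): holds.
(F3): holds.
Valid on: (F2), (F3).

(F2), (F3)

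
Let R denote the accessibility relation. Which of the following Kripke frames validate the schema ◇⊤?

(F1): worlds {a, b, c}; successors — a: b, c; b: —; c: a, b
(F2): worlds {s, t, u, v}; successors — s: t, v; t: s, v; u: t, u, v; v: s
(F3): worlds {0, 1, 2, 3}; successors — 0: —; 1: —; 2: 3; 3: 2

(F2)

The schema corresponds to seriality: ∀x ∃y Rxy.
(F1): fails — world b has no successor.
(F2): ✓.
(F3): fails — world 0 has no successor.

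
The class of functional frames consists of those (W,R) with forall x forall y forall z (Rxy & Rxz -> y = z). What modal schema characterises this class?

◇ψ → □ψ

A defining formula is ◇ψ → □ψ (the CD axiom).
Suppose ◇ψ→□ψ is valid. Take Rxy, Rxz and set V(ψ)={y}. Then ◇ψ at x, so □ψ at x, so ψ at z, i.e. z=y.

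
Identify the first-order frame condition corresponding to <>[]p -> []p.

Replacing p by ¬p and contraposing gives the equivalent schema ◇p → □◇p.
Suppose ◇p→□◇p is valid. Take Rxy, Rxz and set V(p)={y}. Then ◇p at x, so □◇p at x, so ◇p at z, so some w with Rzw has p; w=y, i.e. Rzy. By symmetry of the argument, Ryz.

the Euclidean property: forall x forall y forall z (Rxy & Rxz -> Ryz)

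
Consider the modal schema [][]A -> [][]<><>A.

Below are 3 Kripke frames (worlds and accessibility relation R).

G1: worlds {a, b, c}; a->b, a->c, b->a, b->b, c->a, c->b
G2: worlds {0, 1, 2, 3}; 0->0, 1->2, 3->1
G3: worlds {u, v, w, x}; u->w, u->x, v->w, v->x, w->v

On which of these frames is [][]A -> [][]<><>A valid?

G1

The schema corresponds to a generalized confluence (Geach) condition: forall x forall z (x R^2 z -> exists w (x R^2 w & z R^2 w)).
G1: ✓.
G2: fails — 3R²2 but no w with 3R²w and 2R²w.
G3: fails — wR²x but no t with wR²t and xR²t.
Valid on: G1.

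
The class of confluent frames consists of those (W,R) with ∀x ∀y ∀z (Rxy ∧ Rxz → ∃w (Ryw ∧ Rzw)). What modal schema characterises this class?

This is convergence; the standard corresponding axiom is .2: ◇□q → □◇q.

◇□q → □◇q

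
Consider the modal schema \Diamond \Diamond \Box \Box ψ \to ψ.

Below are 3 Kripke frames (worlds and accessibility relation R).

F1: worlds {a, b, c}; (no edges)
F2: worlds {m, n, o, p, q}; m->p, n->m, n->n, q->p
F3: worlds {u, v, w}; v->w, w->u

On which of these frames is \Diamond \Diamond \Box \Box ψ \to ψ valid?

This is the axiom for a generalized confluence (Geach) condition; its first-order frame correspondent is \forall x \forall y (x R^2 y \to \exists w (y R^2 w \wedge x = w)).
F1: ✓.
F2: fails — nR²m but no w with mR²w and n=w.
F3: fails — vR²u but no t with uR²t and v=t.
Valid on: F1.

F1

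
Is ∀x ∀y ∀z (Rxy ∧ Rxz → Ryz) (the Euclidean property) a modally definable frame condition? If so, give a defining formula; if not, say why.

The condition is the Euclidean property. A defining modal formula is ◇p → □◇p.
Suppose ◇p→□◇p is valid. Take Rxy, Rxz and set V(p)={y}. Then ◇p at x, so □◇p at x, so ◇p at z, so some w with Rzw has p; w=y, i.e. Rzy. By symmetry of the argument, Ryz.

Yes — defined by ◇p → □◇p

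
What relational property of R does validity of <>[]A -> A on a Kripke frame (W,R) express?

symmetry

This is a form of the B axiom.
Its frame correspondent is symmetry — forall x forall y (Rxy -> Ryx).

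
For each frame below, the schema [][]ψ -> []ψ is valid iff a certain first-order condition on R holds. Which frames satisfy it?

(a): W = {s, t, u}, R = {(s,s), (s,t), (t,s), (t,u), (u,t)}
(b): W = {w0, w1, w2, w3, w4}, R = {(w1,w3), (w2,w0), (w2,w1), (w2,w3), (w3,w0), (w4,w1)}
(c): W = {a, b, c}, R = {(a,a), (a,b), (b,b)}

Frame correspondent (Sahlqvist): forall x forall y (Rxy -> exists z (Rxz & Rzy)) — i.e. density.
(a): fails — Rut but no z with Ruz and Rzt.
(b): fails — Rw3w0 but no z with Rw3z and Rzw0.
(c): satisfies the condition.
Valid on: (c).

(c)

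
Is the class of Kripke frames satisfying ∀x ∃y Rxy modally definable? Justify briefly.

The condition is seriality. A defining modal formula is □r → ◇r.

Definable; □r → ◇r defines it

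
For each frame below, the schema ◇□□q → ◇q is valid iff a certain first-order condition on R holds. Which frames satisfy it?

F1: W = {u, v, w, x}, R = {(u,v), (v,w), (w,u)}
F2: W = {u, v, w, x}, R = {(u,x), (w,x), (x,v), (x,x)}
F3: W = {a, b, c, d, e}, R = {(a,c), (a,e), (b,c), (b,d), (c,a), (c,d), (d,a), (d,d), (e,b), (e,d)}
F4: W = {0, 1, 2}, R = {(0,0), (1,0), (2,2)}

The schema corresponds to a generalized confluence (Geach) condition: ∀x ∀y (xRy → ∃w (yR²w ∧ xRw)).
F1: fails — uRv but no t with vR²t and uRt.
F2: fails — xRv but no t with vR²t and xRt.
F3: ✓.
F4: ✓.
Valid on: F3, F4.

F3, F4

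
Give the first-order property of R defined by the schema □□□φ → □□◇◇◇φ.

∀x ∀z (xR²z → ∃w (xR³w ∧ zR³w))

This is a Sahlqvist (Geach-type) schema ◇^0□^3φ → □^2◇^3φ.
Minimal-valuation argument: fix x; take any y with xR^0y and any z with xR^2z. Set V(φ) to the set of worlds R-reachable from y in exactly 3 steps. Then □^3φ holds at y, so the antecedent holds at x; validity forces ◇^3φ at z, giving a w with zR^3w and yR^3w.
First-order correspondent: ∀x ∀z (xR²z → ∃w (xR³w ∧ zR³w)).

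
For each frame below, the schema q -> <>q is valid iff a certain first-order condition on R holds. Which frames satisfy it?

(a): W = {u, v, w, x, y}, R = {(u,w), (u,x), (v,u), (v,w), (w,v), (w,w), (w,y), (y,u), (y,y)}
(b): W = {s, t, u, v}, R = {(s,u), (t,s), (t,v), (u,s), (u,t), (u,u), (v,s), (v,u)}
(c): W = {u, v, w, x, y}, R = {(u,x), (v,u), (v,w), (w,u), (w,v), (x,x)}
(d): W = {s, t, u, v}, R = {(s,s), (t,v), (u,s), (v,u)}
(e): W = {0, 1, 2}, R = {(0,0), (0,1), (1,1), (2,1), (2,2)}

Frame correspondent (Sahlqvist): forall x Rxx — i.e. reflexivity.
(a): fails — world u does not see itself.
(b): fails — world s does not see itself.
(c): fails — world u does not see itself.
(d): fails — world t does not see itself.
(e): ✓.
Valid on: (e).

(e)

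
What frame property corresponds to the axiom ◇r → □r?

This is the CD axiom.
It corresponds to partial functionality: ∀x ∀y ∀z (Rxy ∧ Rxz → y = z).

partial functionality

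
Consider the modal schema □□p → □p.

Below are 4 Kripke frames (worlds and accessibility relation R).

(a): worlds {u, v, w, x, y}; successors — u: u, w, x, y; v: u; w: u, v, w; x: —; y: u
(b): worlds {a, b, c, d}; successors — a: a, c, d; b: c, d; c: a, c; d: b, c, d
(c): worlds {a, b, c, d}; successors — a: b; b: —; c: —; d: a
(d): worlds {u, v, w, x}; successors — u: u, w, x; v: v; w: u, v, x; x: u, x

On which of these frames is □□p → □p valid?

(a), (b), (d)

This is the axiom for density; its first-order frame correspondent is ∀x ∀y (Rxy → ∃z (Rxz ∧ Rzy)).
(a): condition met.
(b): condition met.
(c): fails — Rab but no z with Raz and Rzb.
(d): condition met.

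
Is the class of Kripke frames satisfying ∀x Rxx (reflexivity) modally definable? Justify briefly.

Definable; □p → p defines it

Yes: it is reflexivity, defined by the T schema □p → p.
Suppose □p→p is valid. At any x set V(p)={w : Rxw}. Then □p holds at x, so p holds at x, i.e. Rxx.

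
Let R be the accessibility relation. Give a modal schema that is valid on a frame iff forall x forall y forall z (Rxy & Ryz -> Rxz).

□s → □□s

The condition is transitivity. The 4 schema □s → □□s defines it.
Suppose □s→□□s is valid. Take Rxy, Ryz and set V(s)={w : Rxw}. Then □s at x, so □□s at x, so □s at y, so s at z, i.e. Rxz.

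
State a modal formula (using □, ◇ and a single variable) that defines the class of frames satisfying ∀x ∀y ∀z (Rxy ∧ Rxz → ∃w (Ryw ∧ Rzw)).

This is convergence; the standard corresponding axiom is .2: ◇□q → □◇q.
Suppose ◇□q→□◇q is valid. Take Rxy, Rxz and set V(q)={w : Ryw}. Then □q at y so ◇□q at x, so □◇q at x, so ◇q at z, giving w with Rzw and Ryw.

◇□q → □◇q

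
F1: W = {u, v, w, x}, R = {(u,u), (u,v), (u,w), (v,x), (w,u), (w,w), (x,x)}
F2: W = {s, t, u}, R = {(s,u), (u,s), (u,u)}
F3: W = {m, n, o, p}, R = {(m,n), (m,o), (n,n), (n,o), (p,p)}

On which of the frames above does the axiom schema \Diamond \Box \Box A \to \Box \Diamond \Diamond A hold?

F2

This is the axiom for a generalized confluence (Geach) condition; its first-order frame correspondent is \forall x \forall y \forall z ((xRy \wedge xRz) \to \exists w (y R^2 w \wedge z R^2 w)).
F1: fails — uRv, uRw but no t with vR²t and wR²t.
F2: satisfies the condition.
F3: fails — mRn, mRo but no w with nR²w and oR²w.
Valid on: F2.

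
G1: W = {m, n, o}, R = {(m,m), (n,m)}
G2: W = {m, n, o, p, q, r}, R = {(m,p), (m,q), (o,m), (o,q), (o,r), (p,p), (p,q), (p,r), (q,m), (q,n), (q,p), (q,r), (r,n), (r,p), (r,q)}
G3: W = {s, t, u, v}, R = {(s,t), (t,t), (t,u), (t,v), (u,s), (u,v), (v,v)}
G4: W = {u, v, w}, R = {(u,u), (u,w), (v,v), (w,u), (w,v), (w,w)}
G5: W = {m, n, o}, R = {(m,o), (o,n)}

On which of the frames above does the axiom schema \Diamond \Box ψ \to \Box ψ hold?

Frame correspondent (Sahlqvist): \forall x \forall y \forall z ((xRy \wedge xRz) \to \exists w (yRw \wedge z = w)) — i.e. a generalized confluence (Geach) condition.
G1: satisfies the condition.
G2: fails — mRq, mRq but no w with qRw and q=w.
G3: fails — tRu, tRt but no w with uRw and t=w.
G4: fails — wRu, wRv but no t with uRt and v=t.
G5: fails — mRo, mRo but no w with oRw and o=w.
Valid on: G1.

G1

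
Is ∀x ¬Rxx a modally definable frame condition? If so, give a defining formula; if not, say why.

No — not modally definable

If a class were modally definable it would be closed under surjective bounded morphisms (Goldblatt–Thomason).
The 5-cycle (worlds w0,w1,w2,w3,w4 with w0→w1→w2→w3→w4→w0) is irreflexive, and the map sending every world to a single reflexive point • is a surjective bounded morphism (forth: every edge maps to (•,•); back: every world has a successor). So any modal formula valid on the 5-cycle is also valid on the reflexive point, which is not irreflexive.
So the class is not modally definable.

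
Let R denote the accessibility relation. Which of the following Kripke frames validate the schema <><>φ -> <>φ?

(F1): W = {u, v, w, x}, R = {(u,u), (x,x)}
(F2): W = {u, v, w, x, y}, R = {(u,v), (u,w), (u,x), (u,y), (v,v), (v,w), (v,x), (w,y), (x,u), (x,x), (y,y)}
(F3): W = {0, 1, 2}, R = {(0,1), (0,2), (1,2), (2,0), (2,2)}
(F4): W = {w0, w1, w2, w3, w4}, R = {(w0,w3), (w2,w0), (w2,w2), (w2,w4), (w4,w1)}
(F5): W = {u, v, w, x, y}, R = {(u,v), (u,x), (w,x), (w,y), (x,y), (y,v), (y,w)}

(F1)

Frame correspondent (Sahlqvist): forall x forall y forall z (Rxy & Ryz -> Rxz) — i.e. transitivity.
(F1): holds.
(F2): fails — Rvw and Rwy but not Rvy.
(F3): fails — R02 and R20 but not R00.
(F4): fails — Rw2w4 and Rw4w1 but not Rw2w1.
(F5): fails — Rux and Rxy but not Ruy.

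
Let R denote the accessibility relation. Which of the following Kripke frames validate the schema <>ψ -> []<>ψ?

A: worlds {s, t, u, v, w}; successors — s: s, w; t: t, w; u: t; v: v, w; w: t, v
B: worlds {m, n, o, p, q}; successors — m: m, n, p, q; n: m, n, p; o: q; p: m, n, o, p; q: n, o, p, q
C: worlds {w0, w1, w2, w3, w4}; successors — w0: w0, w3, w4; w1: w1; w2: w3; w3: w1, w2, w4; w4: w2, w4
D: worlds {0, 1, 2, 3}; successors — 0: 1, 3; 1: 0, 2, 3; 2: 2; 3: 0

The schema corresponds to the Euclidean property: forall x forall y forall z (Rxy & Rxz -> Ryz).
A: fails — Rsw and Rsw but not Rww.
B: fails — Rmq and Rmm but not Rqm.
C: fails — Rw0w4 and Rw0w0 but not Rw4w0.
D: fails — R01 and R01 but not R11.

none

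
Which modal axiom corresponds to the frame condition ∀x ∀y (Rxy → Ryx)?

p → □◇p

This is symmetry; the standard corresponding axiom is B: p → □◇p.
Suppose p→□◇p is valid. Take Rxy and set V(p)={x}. Then p at x, so □◇p at x, so ◇p at y, so some z with Ryz has p; z=x, i.e. Ryx.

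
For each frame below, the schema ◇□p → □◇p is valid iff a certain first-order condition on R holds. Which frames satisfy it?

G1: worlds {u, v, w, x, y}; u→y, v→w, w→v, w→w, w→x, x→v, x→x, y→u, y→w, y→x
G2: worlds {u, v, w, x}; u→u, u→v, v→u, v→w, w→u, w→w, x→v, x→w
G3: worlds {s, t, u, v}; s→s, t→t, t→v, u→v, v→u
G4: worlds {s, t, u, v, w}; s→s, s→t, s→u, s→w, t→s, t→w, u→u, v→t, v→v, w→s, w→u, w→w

This is the axiom for convergence; its first-order frame correspondent is ∀x ∀y ∀z (Rxy ∧ Rxz → ∃w (Ryw ∧ Rzw)).
G1: fails — Rwx and Rwv but x and v have no common successor.
G2: condition met.
G3: fails — Rtv and Rtt but v and t have no common successor.
G4: fails — Rsu and Rst but u and t have no common successor.

G2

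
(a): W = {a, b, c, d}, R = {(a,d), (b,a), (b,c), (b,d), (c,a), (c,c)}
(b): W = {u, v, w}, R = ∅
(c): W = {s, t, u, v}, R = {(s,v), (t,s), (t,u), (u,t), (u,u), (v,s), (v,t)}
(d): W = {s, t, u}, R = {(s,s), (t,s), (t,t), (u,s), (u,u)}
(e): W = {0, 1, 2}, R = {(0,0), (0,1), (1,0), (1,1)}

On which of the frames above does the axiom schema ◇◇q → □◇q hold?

This is the axiom for a generalized confluence (Geach) condition; its first-order frame correspondent is ∀x ∀y ∀z ((xR²y ∧ xRz) → ∃w (y = w ∧ zRw)).
(a): fails — bR²a, bRa but no w with a=w and aRw.
(b): condition met.
(c): fails — tR²t, tRs but no w with t=w and sRw.
(d): fails — tR²t, tRs but no w with t=w and sRw.
(e): condition met.
Valid on: (b), (e).

(b), (e)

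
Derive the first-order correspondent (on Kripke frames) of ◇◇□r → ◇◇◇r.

This is a Sahlqvist (Geach-type) schema ◇^2□^1r → □^0◇^3r.
First-order correspondent: ∀x ∀y (xR²y → ∃w (yRw ∧ xR³w)).

∀x ∀y (xR²y → ∃w (yRw ∧ xR³w))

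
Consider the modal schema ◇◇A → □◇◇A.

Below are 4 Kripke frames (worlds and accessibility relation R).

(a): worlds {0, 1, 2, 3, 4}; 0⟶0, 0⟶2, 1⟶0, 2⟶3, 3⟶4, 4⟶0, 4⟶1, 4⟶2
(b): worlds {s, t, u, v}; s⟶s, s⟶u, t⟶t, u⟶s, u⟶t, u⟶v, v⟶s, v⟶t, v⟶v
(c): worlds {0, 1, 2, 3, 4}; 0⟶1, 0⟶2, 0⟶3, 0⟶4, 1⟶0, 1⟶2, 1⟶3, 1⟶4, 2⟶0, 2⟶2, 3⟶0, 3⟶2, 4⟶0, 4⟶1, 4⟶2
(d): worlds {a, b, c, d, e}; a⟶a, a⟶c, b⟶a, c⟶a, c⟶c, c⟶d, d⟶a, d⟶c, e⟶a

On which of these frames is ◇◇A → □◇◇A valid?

(c), (d)

The schema corresponds to a generalized confluence (Geach) condition: ∀x ∀y ∀z ((xR²y ∧ xRz) → ∃w (y = w ∧ zR²w)).
(a): fails — 0R²0, 0R2 but no w with 0=w and 2R²w.
(b): fails — uR²s, uRt but no w with s=w and tR²w.
(c): satisfies the condition.
(d): satisfies the condition.
Valid on: (c), (d).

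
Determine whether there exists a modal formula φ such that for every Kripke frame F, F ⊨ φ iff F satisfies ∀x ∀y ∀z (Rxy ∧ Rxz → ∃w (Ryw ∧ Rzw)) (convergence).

The condition is convergence. A defining modal formula is ◇□r → □◇r.
Suppose ◇□r→□◇r is valid. Take Rxy, Rxz and set V(r)={w : Ryw}. Then □r at y so ◇□r at x, so □◇r at x, so ◇r at z, giving w with Rzw and Ryw.

Yes — defined by ◇□r → □◇r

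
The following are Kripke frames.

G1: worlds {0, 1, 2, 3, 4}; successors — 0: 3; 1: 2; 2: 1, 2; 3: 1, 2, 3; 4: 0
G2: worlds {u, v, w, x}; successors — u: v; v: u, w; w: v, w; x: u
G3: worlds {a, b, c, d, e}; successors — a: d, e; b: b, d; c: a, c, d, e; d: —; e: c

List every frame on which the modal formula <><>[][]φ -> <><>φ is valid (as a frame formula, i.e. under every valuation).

Frame correspondent (Sahlqvist): forall x forall y (x R^2 y -> exists w (y R^2 w & x R^2 w)) — i.e. a generalized confluence (Geach) condition.
G1: satisfies the condition.
G2: satisfies the condition.
G3: fails — bR²d but no w with dR²w and bR²w.

G1, G2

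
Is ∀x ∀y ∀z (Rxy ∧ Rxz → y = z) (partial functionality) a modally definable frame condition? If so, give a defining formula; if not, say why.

Yes, by ◇q → □q

The condition is partial functionality. A defining modal formula is ◇q → □q.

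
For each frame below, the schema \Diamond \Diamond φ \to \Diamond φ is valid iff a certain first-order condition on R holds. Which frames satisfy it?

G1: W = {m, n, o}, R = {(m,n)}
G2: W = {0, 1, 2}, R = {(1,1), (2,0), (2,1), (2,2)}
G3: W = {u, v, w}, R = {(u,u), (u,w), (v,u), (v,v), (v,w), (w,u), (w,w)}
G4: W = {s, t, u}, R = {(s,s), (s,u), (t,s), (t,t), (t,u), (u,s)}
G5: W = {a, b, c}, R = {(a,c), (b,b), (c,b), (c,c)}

G1, G2, G3

Frame correspondent (Sahlqvist): \forall x \forall y \forall z (Rxy \wedge Ryz \to Rxz) — i.e. transitivity.
G1: condition met.
G2: condition met.
G3: condition met.
G4: fails — Rus and Rsu but not Ruu.
G5: fails — Rac and Rcb but not Rab.
Valid on: G1, G2, G3.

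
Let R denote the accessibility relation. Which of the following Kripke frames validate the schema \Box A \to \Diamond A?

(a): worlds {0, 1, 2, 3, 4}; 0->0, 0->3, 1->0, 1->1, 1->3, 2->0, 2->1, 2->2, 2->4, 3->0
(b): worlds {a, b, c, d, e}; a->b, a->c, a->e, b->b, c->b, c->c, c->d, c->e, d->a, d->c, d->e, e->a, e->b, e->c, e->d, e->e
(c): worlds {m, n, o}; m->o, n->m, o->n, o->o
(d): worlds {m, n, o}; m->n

This is the axiom for seriality; its first-order frame correspondent is \forall x \exists y Rxy.
(a): fails — world 4 has no successor.
(b): holds.
(c): holds.
(d): fails — world n has no successor.

(b), (c)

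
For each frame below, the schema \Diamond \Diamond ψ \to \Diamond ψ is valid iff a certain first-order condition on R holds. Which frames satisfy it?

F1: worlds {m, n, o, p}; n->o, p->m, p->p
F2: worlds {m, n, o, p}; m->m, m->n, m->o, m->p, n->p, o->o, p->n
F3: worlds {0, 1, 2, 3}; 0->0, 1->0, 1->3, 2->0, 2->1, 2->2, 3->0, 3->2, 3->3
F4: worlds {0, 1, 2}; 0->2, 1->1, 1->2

F1, F4

This is the axiom for transitivity; its first-order frame correspondent is \forall x \forall y \forall z (Rxy \wedge Ryz \to Rxz).
F1: holds.
F2: fails — Rpn and Rnp but not Rpp.
F3: fails — R32 and R21 but not R31.
F4: holds.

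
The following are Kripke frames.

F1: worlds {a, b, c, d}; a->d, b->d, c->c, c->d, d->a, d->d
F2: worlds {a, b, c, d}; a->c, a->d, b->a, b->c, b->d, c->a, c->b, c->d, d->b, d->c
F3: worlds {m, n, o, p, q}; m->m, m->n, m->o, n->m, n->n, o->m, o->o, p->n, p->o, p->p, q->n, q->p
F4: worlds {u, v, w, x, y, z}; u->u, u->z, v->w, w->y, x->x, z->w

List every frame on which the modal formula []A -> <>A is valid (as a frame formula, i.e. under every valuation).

Frame correspondent (Sahlqvist): forall x exists y Rxy — i.e. seriality.
F1: holds.
F2: holds.
F3: holds.
F4: fails — world y has no successor.

F1, F2, F3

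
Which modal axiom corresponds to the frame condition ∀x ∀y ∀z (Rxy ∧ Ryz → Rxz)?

The condition is transitivity. The 4 schema □q → □□q defines it.

□q → □□q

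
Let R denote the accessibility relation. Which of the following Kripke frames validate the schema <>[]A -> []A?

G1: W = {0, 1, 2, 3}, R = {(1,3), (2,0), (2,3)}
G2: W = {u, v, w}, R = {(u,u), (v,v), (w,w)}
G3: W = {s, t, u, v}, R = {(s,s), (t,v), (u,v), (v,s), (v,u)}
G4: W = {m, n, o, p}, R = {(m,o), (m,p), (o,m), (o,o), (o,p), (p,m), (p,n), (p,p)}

This is the axiom for a generalized confluence (Geach) condition; its first-order frame correspondent is forall x forall y forall z ((xRy & xRz) -> exists w (yRw & z = w)).
G1: fails — 1R3, 1R3 but no w with 3Rw and 3=w.
G2: condition met.
G3: fails — tRv, tRv but no w with vRw and v=w.
G4: fails — mRp, mRo but no w with pRw and o=w.

G2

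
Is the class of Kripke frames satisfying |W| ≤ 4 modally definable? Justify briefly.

Not modally definable

Modal frame validity is preserved under disjoint unions.
Any modal formula valid on each of 5 disjoint one-world frames is valid on their disjoint union (validity is preserved under disjoint unions). Each one-world frame has |W|=1≤4, but the union has |W|=5.
Hence having at most 4 worlds is not modally definable.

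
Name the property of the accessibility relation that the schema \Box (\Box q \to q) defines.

Suppose □(□q→q) is valid. Take Rxy and set V(q)={w : Ryw}. Then at y, □q holds; since □(□q→q) at x, □q→q at y, so q at y, i.e. Ryy.
Conversely, on a frame with shift-reflexivity the schema holds at every world under every valuation.
So the correspondent is shift-reflexivity.

shift-reflexivity: \forall x \forall y (Rxy \to Ryy)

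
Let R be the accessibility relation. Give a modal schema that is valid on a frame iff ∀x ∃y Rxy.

□r → ◇r

A defining formula is □r → ◇r (the D axiom).
Suppose □r→◇r is valid. At any x set V(r)=W. Then □r at x, so ◇r at x, so x has a successor.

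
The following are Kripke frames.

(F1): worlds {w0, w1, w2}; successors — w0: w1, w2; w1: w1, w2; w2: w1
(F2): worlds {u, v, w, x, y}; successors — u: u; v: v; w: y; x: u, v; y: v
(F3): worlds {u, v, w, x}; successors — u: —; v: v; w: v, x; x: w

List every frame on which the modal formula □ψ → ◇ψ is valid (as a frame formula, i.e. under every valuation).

Frame correspondent (Sahlqvist): ∀x ∃y Rxy — i.e. seriality.
(F1): satisfies the condition.
(F2): satisfies the condition.
(F3): fails — world u has no successor.
Valid on: (F1), (F2).

(F1), (F2)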